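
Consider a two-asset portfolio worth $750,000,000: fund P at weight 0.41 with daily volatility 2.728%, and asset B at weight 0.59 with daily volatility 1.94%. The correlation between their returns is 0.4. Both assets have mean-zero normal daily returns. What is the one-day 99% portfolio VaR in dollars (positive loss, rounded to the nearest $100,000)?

$33,000,000

σ_p² = 0.41²·2.728² + 0.59²·1.94² + 2·0.4·0.41·0.59·2.728·1.94 = 3.5853 (%²).
σ_p = √3.5853 = 1.893%.
At 99%, z = 2.326.
VaR = 2.326 × 1.893% = 4.403%; on $750,000,000 that is $33,022,500.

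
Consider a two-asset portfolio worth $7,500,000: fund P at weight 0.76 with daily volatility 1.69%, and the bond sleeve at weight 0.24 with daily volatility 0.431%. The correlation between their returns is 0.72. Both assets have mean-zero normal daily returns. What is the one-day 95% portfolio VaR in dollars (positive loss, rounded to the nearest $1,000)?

σ_p² = 0.76²·1.69² + 0.24²·0.431² + 2·0.72·0.76·0.24·1.69·0.431 = 1.8517 (%²).
σ_p = √1.8517 = 1.361%.
At 95%, z = 1.645.
VaR = 1.645 × 1.361% = 2.239%; on $7,500,000 that is $167,925.

$168,000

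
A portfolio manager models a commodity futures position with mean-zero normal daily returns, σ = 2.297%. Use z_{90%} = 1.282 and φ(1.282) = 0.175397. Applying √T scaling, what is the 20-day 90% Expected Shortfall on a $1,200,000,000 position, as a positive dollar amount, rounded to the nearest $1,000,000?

$216,000,000

σ_{20d} = 2.297% × √20 = 10.272%.
ES multiplier = φ(z)/(1−α) = 0.175397/0.1 = 1.754.
ES = 10.272% × 1.754 = 18.017%; on $1,200,000,000: $216,204,000.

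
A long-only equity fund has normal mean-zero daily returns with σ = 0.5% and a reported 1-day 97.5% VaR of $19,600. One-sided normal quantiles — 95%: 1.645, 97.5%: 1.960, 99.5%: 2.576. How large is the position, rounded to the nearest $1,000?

$2,000,000

VaR as a fraction of value: z·σ = 1.960 × 0.5% = 0.98%.
Position = $19,600 / 0.0098 = $2,000,000.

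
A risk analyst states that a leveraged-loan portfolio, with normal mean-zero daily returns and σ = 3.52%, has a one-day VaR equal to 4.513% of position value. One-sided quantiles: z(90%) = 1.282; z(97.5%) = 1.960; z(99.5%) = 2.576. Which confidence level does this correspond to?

90%

Implied z = VaR/σ = 4.513 / 3.52 = 1.282.
This matches z(90%) = 1.282.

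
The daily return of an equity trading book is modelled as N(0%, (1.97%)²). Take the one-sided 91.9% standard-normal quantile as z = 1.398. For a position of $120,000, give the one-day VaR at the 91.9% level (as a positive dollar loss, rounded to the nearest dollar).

$3,305

VaR = z·σ = 1.398 × 1.97% = 2.754%.
On $120,000: 0.02754 × $120,000 = $3,305.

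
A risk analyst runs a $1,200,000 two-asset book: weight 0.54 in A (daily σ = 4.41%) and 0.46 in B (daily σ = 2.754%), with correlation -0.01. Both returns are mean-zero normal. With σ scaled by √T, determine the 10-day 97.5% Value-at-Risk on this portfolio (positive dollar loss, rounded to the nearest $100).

$199,800

σ_p = √(0.54²·4.41² + 0.46²·2.754² + 2·-0.01·0.54·0.46·4.41·2.754) = 2.686%.
σ_{10d} = 2.686% × √10 = 8.494%.
z(97.5%) = 1.960.
VaR = 1.960 × 8.494% = 16.648%; on $1,200,000 that is $199,776.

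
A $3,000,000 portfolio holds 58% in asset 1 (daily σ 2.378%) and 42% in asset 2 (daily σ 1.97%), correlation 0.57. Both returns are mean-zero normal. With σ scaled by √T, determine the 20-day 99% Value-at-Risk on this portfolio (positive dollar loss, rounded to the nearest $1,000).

σ_p = √(0.58²·2.378² + 0.42²·1.97² + 2·0.57·0.58·0.42·2.378·1.97) = 1.972%.
σ_{20d} = 1.972% × √20 = 8.819%.
z(99%) = 2.326.
VaR = 2.326 × 8.819% = 20.513%; on $3,000,000 that is $615,390.

$615,000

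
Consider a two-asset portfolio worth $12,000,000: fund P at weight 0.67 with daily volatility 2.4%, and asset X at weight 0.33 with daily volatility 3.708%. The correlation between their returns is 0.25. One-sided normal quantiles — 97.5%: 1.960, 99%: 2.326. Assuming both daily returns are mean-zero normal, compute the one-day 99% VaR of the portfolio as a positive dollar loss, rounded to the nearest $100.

$628,300

σ_p² = 0.67²·2.4² + 0.33²·3.708² + 2·0.25·0.67·0.33·2.4·3.708 = 5.0668 (%²).
σ_p = √5.0668 = 2.251%.
VaR = 2.326 × 2.251% = 5.236%; on $12,000,000 that is $628,320.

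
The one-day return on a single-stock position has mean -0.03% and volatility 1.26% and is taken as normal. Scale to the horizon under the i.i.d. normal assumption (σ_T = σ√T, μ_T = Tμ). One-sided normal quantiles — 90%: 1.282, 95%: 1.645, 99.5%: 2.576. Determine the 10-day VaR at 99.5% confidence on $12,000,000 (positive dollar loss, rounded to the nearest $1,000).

$1,268,000

σ_{10d} = 1.26% × √10 = 3.984%; μ_{10d} = 10 × -0.03% = -0.300%.
VaR = −(-0.300%) + 2.576 × 3.984% = 10.563%.
On $12,000,000: 0.10563 × $12,000,000 = $1,267,560.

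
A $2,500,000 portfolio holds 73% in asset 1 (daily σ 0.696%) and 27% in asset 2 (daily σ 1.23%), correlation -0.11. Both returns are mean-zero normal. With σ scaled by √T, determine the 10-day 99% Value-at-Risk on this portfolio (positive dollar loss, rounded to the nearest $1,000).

σ_p = √(0.73²·0.696² + 0.27²·1.23² + 2·-0.11·0.73·0.27·0.696·1.23) = 0.576%.
σ_{10d} = 0.576% × √10 = 1.821%.
z(99%) = 2.326.
VaR = 2.326 × 1.821% = 4.236%; on $2,500,000 that is $105,900.

$106,000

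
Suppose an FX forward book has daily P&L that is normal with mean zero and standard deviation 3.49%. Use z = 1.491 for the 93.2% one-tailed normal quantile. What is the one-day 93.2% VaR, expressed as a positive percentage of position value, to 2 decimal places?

VaR = z·σ = 1.491 × 3.49% = 5.204%.

5.20%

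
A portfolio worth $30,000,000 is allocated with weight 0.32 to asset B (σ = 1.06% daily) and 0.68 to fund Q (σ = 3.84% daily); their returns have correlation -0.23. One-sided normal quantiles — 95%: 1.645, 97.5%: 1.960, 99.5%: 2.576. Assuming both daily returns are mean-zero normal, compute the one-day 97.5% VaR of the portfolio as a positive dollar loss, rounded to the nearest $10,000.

σ_p² = 0.32²·1.06² + 0.68²·3.84² + 2·-0.23·0.32·0.68·1.06·3.84 = 6.5260 (%²).
σ_p = √6.5260 = 2.555%.
VaR = 1.960 × 2.555% = 5.008%; on $30,000,000 that is $1,502,400.

$1,500,000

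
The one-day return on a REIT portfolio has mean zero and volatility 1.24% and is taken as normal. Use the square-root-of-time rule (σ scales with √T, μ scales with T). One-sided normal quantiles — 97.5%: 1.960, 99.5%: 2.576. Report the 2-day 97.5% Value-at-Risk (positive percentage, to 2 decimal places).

3.44%

σ_{2d} = 1.24% × √2 = 1.754%.
VaR = 1.960 × 1.754% = 3.438%.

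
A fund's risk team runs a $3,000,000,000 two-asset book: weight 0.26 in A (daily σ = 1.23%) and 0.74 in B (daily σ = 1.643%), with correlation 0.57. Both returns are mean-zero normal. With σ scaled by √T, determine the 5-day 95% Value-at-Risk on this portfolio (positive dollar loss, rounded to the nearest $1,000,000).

σ_p = √(0.26²·1.23² + 0.74²·1.643² + 2·0.57·0.26·0.74·1.23·1.643) = 1.423%.
σ_{5d} = 1.423% × √5 = 3.182%.
z(95%) = 1.645.
VaR = 1.645 × 3.182% = 5.234%; on $3,000,000,000 that is $157,020,000.

$157,000,000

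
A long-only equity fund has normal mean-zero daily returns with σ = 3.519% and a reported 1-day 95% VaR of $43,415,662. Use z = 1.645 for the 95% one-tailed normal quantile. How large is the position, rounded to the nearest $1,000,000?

VaR as a fraction of value: z·σ = 1.645 × 3.519% = 5.78876%.
Position = $43,415,662 / 0.0578876 = $749,999,991.

$750,000,000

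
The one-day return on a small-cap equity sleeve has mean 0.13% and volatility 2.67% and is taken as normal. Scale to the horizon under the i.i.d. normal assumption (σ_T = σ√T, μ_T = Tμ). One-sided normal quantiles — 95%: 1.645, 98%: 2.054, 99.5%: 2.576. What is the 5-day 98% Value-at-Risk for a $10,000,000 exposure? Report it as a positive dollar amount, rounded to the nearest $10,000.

σ_{5d} = 2.67% × √5 = 5.970%; μ_{5d} = 5 × 0.13% = 0.650%.
VaR = −(0.650%) + 2.054 × 5.970% = 11.612%.
On $10,000,000: 0.11612 × $10,000,000 = $1,161,200.

$1,160,000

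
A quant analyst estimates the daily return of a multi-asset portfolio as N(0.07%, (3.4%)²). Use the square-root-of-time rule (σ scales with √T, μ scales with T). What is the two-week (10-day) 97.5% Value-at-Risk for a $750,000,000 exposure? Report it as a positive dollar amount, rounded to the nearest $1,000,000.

At 97.5%, z = 1.960.
σ_{10d} = 3.4% × √10 = 10.752%; μ_{10d} = 10 × 0.07% = 0.700%.
VaR = −(0.700%) + 1.960 × 10.752% = 20.374%.
On $750,000,000: 0.20374 × $750,000,000 = $152,805,000.

$153,000,000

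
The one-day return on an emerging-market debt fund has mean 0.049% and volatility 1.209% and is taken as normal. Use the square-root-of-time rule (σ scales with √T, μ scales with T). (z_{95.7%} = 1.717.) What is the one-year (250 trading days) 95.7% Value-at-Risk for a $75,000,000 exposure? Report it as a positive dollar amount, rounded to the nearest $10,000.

$15,430,000

σ_{250d} = 1.209% × √250 = 19.116%; μ_{250d} = 250 × 0.049% = 12.250%.
VaR = −(12.250%) + 1.717 × 19.116% = 20.572%.
On $75,000,000: 0.20572 × $75,000,000 = $15,429,000.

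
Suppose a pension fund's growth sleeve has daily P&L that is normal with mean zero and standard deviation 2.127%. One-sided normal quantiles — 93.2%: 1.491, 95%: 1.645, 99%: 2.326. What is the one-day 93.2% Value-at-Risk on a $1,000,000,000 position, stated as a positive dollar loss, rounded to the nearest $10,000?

VaR = z·σ = 1.491 × 2.127% = 3.171%.
On $1,000,000,000: 0.03171 × $1,000,000,000 = $31,710,000.

$31,710,000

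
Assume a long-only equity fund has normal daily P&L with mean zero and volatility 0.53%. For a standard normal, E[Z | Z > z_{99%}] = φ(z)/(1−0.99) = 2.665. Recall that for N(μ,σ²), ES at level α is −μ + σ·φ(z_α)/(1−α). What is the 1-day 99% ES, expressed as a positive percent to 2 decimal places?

1.41%

ES = 0.53% × 2.665 = 1.412%.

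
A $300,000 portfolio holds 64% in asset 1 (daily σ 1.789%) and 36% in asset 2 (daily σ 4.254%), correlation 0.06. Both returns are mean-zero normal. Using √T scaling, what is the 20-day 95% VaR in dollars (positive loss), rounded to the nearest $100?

σ_p = √(0.64²·1.789² + 0.36²·4.254² + 2·0.06·0.64·0.36·1.789·4.254) = 1.966%.
σ_{20d} = 1.966% × √20 = 8.792%.
z(95%) = 1.645.
VaR = 1.645 × 8.792% = 14.463%; on $300,000 that is $43,389.

$43,400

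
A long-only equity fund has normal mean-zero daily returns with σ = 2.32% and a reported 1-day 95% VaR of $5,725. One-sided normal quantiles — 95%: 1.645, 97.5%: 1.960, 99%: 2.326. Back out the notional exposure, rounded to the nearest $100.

VaR as a fraction of value: z·σ = 1.645 × 2.32% = 3.8164%.
Position = $5,725 / 0.038164 = $150,010.

$150,000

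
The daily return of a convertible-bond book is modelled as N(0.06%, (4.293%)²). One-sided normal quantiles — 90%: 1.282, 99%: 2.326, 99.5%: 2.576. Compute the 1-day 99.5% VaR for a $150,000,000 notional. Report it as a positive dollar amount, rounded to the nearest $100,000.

VaR = −μ + z·σ = −(0.06%) + 2.576 × 4.293% = 10.999%.
On $150,000,000: 0.10999 × $150,000,000 = $16,498,500.

$16,500,000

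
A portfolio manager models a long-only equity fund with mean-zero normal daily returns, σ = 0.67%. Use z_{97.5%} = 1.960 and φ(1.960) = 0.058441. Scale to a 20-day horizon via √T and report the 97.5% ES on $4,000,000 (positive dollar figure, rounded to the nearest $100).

σ_{20d} = 0.67% × √20 = 2.996%.
ES multiplier = φ(z)/(1−α) = 0.058441/0.025 = 2.338.
ES = 2.996% × 2.338 = 7.005%; on $4,000,000: $280,200.

$280,200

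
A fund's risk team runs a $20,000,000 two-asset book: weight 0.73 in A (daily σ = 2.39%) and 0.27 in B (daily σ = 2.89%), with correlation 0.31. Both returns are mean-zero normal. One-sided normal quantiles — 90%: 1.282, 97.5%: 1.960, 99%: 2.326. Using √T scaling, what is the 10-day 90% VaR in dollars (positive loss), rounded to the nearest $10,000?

$1,720,000

σ_p = √(0.73²·2.39² + 0.27²·2.89² + 2·0.31·0.73·0.27·2.39·2.89) = 2.121%.
σ_{10d} = 2.121% × √10 = 6.707%.
VaR = 1.282 × 6.707% = 8.598%; on $20,000,000 that is $1,719,600.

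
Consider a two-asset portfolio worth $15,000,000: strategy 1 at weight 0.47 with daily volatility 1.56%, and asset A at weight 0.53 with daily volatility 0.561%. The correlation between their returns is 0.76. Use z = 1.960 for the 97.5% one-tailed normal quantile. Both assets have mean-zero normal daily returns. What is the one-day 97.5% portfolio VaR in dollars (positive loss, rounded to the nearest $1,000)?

$288,000

σ_p² = 0.47²·1.56² + 0.53²·0.561² + 2·0.76·0.47·0.53·1.56·0.561 = 0.9574 (%²).
σ_p = √0.9574 = 0.978%.
VaR = 1.960 × 0.978% = 1.917%; on $15,000,000 that is $287,550.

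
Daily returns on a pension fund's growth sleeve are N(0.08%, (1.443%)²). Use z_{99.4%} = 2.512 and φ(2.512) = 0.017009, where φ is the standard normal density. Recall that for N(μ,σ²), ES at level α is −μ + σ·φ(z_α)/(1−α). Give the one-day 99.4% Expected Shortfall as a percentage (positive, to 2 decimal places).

4.01%

Tail multiplier: φ(z)/(1−α) = 0.017009 / 0.006 = 2.835.
ES = −(0.08%) + 1.443% × 2.835 = 4.011%.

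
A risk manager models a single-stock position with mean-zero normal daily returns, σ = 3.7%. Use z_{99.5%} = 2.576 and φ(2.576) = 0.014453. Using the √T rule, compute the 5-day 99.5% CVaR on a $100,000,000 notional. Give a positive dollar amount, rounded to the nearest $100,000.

$23,900,000

σ_{5d} = 3.7% × √5 = 8.273%.
ES multiplier = φ(z)/(1−α) = 0.014453/0.005 = 2.891.
ES = 8.273% × 2.891 = 23.917%; on $100,000,000: $23,917,000.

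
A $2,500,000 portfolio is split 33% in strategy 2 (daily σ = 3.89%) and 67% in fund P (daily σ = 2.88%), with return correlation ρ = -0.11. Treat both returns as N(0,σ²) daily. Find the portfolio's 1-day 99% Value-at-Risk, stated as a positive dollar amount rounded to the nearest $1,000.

$128,000

σ_p² = 0.33²·3.89² + 0.67²·2.88² + 2·-0.11·0.33·0.67·3.89·2.88 = 4.8263 (%²).
σ_p = √4.8263 = 2.197%.
At 99%, z = 2.326.
VaR = 2.326 × 2.197% = 5.110%; on $2,500,000 that is $127,750.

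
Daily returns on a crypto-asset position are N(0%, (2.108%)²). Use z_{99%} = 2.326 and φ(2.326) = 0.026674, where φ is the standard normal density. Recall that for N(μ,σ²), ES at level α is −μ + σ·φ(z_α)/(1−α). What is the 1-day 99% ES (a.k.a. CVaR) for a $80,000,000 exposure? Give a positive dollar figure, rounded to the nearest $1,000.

Tail multiplier: φ(z)/(1−α) = 0.026674 / 0.01 = 2.667.
ES = 2.108% × 2.667 = 5.622%.
On $80,000,000: 0.05622 × $80,000,000 = $4,497,600.

$4,498,000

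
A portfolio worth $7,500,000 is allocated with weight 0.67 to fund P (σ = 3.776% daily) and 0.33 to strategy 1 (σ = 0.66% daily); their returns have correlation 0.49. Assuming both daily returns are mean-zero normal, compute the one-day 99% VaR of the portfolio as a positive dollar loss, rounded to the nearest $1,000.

σ_p² = 0.67²·3.776² + 0.33²·0.66² + 2·0.49·0.67·0.33·3.776·0.66 = 6.9879 (%²).
σ_p = √6.9879 = 2.643%.
At 99%, z = 2.326.
VaR = 2.326 × 2.643% = 6.148%; on $7,500,000 that is $461,100.

$461,000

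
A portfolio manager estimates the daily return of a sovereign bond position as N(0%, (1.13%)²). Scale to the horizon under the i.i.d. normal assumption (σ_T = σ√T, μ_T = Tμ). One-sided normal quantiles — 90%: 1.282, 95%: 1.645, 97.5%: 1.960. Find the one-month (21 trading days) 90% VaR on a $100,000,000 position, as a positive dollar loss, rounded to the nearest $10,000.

σ_{21d} = 1.13% × √21 = 5.178%.
VaR = 1.282 × 5.178% = 6.638%.
On $100,000,000: 0.06638 × $100,000,000 = $6,638,000.

$6,640,000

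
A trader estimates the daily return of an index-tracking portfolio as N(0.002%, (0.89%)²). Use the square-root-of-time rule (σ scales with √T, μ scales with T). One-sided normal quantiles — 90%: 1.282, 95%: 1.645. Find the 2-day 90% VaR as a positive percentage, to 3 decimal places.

1.610%

σ_{2d} = 0.89% × √2 = 1.259%; μ_{2d} = 2 × 0.002% = 0.004%.
VaR = −(0.004%) + 1.282 × 1.259% = 1.610%.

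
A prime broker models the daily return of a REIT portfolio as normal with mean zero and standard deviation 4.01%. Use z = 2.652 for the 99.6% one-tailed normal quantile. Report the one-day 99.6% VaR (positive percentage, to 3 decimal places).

VaR = z·σ = 2.652 × 4.01% = 10.635%.

10.635%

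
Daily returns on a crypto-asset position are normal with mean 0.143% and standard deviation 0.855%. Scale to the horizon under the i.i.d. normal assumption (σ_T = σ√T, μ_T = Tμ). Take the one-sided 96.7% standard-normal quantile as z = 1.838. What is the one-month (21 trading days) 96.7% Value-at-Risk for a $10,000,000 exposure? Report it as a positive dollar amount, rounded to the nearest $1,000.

σ_{21d} = 0.855% × √21 = 3.918%; μ_{21d} = 21 × 0.143% = 3.003%.
VaR = −(3.003%) + 1.838 × 3.918% = 4.198%.
On $10,000,000: 0.04198 × $10,000,000 = $419,800.

$420,000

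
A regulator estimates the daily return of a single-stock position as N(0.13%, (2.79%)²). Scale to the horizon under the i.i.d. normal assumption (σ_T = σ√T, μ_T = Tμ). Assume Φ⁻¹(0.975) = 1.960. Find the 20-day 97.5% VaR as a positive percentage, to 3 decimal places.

21.855%

σ_{20d} = 2.79% × √20 = 12.477%; μ_{20d} = 20 × 0.13% = 2.600%.
VaR = −(2.600%) + 1.960 × 12.477% = 21.855%.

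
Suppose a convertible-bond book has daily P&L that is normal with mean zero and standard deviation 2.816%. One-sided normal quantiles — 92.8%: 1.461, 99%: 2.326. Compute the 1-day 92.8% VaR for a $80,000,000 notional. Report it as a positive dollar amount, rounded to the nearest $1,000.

VaR = z·σ = 1.461 × 2.816% = 4.114%.
On $80,000,000: 0.04114 × $80,000,000 = $3,291,200.

$3,291,000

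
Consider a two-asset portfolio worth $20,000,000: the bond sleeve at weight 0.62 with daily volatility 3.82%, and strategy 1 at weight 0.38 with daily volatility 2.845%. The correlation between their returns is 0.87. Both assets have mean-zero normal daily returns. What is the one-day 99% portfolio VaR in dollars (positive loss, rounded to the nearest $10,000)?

σ_p² = 0.62²·3.82² + 0.38²·2.845² + 2·0.87·0.62·0.38·3.82·2.845 = 11.2333 (%²).
σ_p = √11.2333 = 3.352%.
At 99%, z = 2.326.
VaR = 2.326 × 3.352% = 7.797%; on $20,000,000 that is $1,559,400.

$1,560,000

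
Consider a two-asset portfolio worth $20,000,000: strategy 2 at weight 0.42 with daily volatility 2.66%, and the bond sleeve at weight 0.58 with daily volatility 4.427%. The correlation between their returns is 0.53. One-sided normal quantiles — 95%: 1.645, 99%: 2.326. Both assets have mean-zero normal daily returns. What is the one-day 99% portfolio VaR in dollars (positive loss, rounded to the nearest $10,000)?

$1,530,000

σ_p² = 0.42²·2.66² + 0.58²·4.427² + 2·0.53·0.42·0.58·2.66·4.427 = 10.8817 (%²).
σ_p = √10.8817 = 3.299%.
VaR = 2.326 × 3.299% = 7.673%; on $20,000,000 that is $1,534,600.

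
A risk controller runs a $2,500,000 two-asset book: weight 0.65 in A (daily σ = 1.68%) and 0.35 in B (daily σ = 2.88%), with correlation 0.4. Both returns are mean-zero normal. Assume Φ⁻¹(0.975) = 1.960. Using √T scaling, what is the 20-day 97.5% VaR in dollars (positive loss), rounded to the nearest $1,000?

$385,000

σ_p = √(0.65²·1.68² + 0.35²·2.88² + 2·0.4·0.65·0.35·1.68·2.88) = 1.758%.
σ_{20d} = 1.758% × √20 = 7.862%.
VaR = 1.960 × 7.862% = 15.410%; on $2,500,000 that is $385,250.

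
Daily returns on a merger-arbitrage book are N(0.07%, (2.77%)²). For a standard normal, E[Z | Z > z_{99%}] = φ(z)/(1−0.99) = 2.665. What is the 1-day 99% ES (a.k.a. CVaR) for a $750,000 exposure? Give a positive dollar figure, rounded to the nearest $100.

ES = −(0.07%) + 2.77% × 2.665 = 7.312%.
On $750,000: 0.07312 × $750,000 = $54,840.

$54,800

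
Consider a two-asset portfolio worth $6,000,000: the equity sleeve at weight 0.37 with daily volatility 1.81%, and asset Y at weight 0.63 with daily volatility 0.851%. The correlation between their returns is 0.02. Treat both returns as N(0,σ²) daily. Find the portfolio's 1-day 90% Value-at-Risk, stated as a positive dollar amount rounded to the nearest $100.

$66,600

σ_p² = 0.37²·1.81² + 0.63²·0.851² + 2·0.02·0.37·0.63·1.81·0.851 = 0.7503 (%²).
σ_p = √0.7503 = 0.866%.
At 90%, z = 1.282.
VaR = 1.282 × 0.866% = 1.110%; on $6,000,000 that is $66,600.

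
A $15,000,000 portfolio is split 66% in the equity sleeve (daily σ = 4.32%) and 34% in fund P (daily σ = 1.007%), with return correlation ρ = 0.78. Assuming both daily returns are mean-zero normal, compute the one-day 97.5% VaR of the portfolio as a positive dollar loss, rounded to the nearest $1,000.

$919,000

σ_p² = 0.66²·4.32² + 0.34²·1.007² + 2·0.78·0.66·0.34·4.32·1.007 = 9.7694 (%²).
σ_p = √9.7694 = 3.126%.
At 97.5%, z = 1.960.
VaR = 1.960 × 3.126% = 6.127%; on $15,000,000 that is $919,050.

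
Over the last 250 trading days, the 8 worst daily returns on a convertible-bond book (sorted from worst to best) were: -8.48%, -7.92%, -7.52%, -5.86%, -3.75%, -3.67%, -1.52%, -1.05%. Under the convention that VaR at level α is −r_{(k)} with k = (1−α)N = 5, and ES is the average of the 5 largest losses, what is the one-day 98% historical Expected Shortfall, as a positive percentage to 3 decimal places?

The 5 worst returns sum to -33.53%.
ES = −(-33.53%) / 5 = 6.706%.

6.706%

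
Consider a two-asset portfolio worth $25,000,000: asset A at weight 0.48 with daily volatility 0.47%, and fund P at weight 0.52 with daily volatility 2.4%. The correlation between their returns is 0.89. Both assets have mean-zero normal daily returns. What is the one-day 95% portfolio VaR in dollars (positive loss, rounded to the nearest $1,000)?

σ_p² = 0.48²·0.47² + 0.52²·2.4² + 2·0.89·0.48·0.52·0.47·2.4 = 2.1096 (%²).
σ_p = √2.1096 = 1.452%.
At 95%, z = 1.645.
VaR = 1.645 × 1.452% = 2.389%; on $25,000,000 that is $597,250.

$597,000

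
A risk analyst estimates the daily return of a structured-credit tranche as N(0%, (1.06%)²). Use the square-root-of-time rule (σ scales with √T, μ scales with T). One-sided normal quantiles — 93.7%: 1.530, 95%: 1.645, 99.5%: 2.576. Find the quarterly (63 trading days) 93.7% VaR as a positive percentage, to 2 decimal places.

σ_{63d} = 1.06% × √63 = 8.413%.
VaR = 1.530 × 8.413% = 12.872%.

12.87%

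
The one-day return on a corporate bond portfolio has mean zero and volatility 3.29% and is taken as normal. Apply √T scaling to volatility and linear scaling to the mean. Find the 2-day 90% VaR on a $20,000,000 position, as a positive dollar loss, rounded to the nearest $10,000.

At 90%, z = 1.282.
σ_{2d} = 3.29% × √2 = 4.653%.
VaR = 1.282 × 4.653% = 5.965%.
On $20,000,000: 0.05965 × $20,000,000 = $1,193,000.

$1,190,000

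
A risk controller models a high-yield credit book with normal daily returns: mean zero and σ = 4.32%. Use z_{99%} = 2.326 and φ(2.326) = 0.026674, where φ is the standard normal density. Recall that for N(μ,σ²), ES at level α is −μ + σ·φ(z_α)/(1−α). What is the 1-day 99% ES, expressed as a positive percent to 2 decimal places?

Tail multiplier: φ(z)/(1−α) = 0.026674 / 0.01 = 2.667.
ES = 4.32% × 2.667 = 11.521%.

11.52%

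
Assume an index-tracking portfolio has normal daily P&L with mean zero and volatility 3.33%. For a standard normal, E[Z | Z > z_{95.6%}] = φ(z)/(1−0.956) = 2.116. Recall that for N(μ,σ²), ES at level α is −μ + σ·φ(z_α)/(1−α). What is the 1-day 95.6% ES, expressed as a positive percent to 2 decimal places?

ES = 3.33% × 2.116 = 7.046%.

7.05%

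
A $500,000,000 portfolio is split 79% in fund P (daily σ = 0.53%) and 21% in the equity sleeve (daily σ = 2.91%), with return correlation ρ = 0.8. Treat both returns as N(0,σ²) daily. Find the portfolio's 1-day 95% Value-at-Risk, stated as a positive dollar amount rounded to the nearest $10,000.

$8,050,000

σ_p² = 0.79²·0.53² + 0.21²·2.91² + 2·0.8·0.79·0.21·0.53·2.91 = 0.9581 (%²).
σ_p = √0.9581 = 0.979%.
At 95%, z = 1.645.
VaR = 1.645 × 0.979% = 1.610%; on $500,000,000 that is $8,050,000.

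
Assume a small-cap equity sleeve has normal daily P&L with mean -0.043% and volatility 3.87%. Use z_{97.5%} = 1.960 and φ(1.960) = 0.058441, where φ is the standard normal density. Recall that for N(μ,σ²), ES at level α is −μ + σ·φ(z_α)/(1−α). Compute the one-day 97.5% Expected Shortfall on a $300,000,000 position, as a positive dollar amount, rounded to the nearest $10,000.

$27,270,000

Tail multiplier: φ(z)/(1−α) = 0.058441 / 0.025 = 2.338.
ES = −(-0.043%) + 3.87% × 2.338 = 9.091%.
On $300,000,000: 0.09091 × $300,000,000 = $27,273,000.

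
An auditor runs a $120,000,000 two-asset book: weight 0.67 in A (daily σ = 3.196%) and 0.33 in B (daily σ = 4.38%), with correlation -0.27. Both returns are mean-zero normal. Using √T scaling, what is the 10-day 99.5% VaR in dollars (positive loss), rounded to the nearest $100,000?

$21,900,000

σ_p = √(0.67²·3.196² + 0.33²·4.38² + 2·-0.27·0.67·0.33·3.196·4.38) = 2.237%.
σ_{10d} = 2.237% × √10 = 7.074%.
z(99.5%) = 2.576.
VaR = 2.576 × 7.074% = 18.223%; on $120,000,000 that is $21,867,600.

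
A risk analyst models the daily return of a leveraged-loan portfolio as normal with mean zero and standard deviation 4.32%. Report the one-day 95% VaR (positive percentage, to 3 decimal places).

7.106%

At 95% one-sided, z = 1.645.
VaR = z·σ = 1.645 × 4.32% = 7.106%.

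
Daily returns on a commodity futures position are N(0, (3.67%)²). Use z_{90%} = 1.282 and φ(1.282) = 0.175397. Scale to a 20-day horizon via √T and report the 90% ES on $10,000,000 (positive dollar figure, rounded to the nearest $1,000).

$2,879,000

σ_{20d} = 3.67% × √20 = 16.413%.
ES multiplier = φ(z)/(1−α) = 0.175397/0.1 = 1.754.
ES = 16.413% × 1.754 = 28.788%; on $10,000,000: $2,878,800.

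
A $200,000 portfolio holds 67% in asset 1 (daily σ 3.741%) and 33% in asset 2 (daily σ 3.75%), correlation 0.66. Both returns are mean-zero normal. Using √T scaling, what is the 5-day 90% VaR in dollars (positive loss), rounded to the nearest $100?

$19,800

σ_p = √(0.67²·3.741² + 0.33²·3.75² + 2·0.66·0.67·0.33·3.741·3.75) = 3.451%.
σ_{5d} = 3.451% × √5 = 7.717%.
z(90%) = 1.282.
VaR = 1.282 × 7.717% = 9.893%; on $200,000 that is $19,786.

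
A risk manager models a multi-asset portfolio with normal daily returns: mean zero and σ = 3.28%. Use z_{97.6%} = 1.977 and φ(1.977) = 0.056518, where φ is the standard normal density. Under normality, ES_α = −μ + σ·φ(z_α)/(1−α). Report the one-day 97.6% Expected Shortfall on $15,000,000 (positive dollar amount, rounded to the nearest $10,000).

$1,160,000

Tail multiplier: φ(z)/(1−α) = 0.056518 / 0.024 = 2.355.
ES = 3.28% × 2.355 = 7.724%.
On $15,000,000: 0.07724 × $15,000,000 = $1,158,600.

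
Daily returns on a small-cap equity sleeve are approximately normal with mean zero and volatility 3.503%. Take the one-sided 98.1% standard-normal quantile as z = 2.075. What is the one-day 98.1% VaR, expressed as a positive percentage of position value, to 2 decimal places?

VaR = z·σ = 2.075 × 3.503% = 7.269%.

7.27%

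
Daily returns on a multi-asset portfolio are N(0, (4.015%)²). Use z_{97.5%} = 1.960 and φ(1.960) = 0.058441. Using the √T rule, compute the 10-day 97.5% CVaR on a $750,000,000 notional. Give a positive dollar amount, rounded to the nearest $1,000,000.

$223,000,000

σ_{10d} = 4.015% × √10 = 12.697%.
ES multiplier = φ(z)/(1−α) = 0.058441/0.025 = 2.338.
ES = 12.697% × 2.338 = 29.686%; on $750,000,000: $222,645,000.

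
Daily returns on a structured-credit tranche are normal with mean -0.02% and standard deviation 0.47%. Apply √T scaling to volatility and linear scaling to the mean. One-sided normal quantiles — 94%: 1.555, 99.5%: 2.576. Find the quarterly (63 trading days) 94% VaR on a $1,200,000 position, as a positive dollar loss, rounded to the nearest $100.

$84,700

σ_{63d} = 0.47% × √63 = 3.731%; μ_{63d} = 63 × -0.02% = -1.260%.
VaR = −(-1.260%) + 1.555 × 3.731% = 7.062%.
On $1,200,000: 0.07062 × $1,200,000 = $84,744.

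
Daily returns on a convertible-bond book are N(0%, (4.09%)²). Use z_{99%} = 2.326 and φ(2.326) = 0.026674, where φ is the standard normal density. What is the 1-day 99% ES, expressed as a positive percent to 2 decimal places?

Tail multiplier: φ(z)/(1−α) = 0.026674 / 0.01 = 2.667.
ES = 4.09% × 2.667 = 10.908%.

10.91%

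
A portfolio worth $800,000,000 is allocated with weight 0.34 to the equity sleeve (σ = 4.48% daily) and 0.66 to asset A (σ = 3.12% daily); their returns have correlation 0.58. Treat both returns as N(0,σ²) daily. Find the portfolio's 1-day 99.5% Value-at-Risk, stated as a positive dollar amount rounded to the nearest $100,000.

$65,800,000

σ_p² = 0.34²·4.48² + 0.66²·3.12² + 2·0.58·0.34·0.66·4.48·3.12 = 10.1989 (%²).
σ_p = √10.1989 = 3.194%.
At 99.5%, z = 2.576.
VaR = 2.576 × 3.194% = 8.228%; on $800,000,000 that is $65,824,000.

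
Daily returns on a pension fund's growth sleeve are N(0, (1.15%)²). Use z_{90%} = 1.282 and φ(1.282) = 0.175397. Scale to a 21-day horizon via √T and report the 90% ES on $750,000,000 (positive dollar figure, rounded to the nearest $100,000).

σ_{21d} = 1.15% × √21 = 5.270%.
ES multiplier = φ(z)/(1−α) = 0.175397/0.1 = 1.754.
ES = 5.270% × 1.754 = 9.244%; on $750,000,000: $69,330,000.

$69,300,000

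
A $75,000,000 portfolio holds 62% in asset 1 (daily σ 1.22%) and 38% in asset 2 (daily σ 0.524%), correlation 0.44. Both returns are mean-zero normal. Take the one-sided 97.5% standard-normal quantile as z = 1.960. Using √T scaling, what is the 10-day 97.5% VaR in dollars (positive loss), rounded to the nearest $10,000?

$4,010,000

σ_p = √(0.62²·1.22² + 0.38²·0.524² + 2·0.44·0.62·0.38·1.22·0.524) = 0.863%.
σ_{10d} = 0.863% × √10 = 2.729%.
VaR = 1.960 × 2.729% = 5.349%; on $75,000,000 that is $4,011,750.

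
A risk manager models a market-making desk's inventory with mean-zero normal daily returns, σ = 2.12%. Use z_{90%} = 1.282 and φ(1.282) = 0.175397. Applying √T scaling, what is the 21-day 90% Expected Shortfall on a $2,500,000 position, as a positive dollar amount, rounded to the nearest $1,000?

σ_{21d} = 2.12% × √21 = 9.715%.
ES multiplier = φ(z)/(1−α) = 0.175397/0.1 = 1.754.
ES = 9.715% × 1.754 = 17.040%; on $2,500,000: $426,000.

$426,000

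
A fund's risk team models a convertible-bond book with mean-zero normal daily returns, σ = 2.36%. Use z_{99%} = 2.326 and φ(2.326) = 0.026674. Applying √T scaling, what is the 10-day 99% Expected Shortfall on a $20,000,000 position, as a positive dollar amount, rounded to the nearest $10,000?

σ_{10d} = 2.36% × √10 = 7.463%.
ES multiplier = φ(z)/(1−α) = 0.026674/0.01 = 2.667.
ES = 7.463% × 2.667 = 19.904%; on $20,000,000: $3,980,800.

$3,980,000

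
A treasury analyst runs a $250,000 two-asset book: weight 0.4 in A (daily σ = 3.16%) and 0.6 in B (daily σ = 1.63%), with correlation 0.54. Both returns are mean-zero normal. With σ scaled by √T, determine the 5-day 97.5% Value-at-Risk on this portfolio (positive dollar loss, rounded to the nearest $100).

σ_p = √(0.4²·3.16² + 0.6²·1.63² + 2·0.54·0.4·0.6·3.16·1.63) = 1.972%.
σ_{5d} = 1.972% × √5 = 4.410%.
z(97.5%) = 1.960.
VaR = 1.960 × 4.410% = 8.644%; on $250,000 that is $21,610.

$21,600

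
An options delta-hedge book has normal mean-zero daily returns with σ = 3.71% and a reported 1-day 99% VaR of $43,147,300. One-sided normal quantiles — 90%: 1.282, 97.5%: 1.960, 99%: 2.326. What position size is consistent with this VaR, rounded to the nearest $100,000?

VaR as a fraction of value: z·σ = 2.326 × 3.71% = 8.62946%.
Position = $43,147,300 / 0.0862946 = $500,000,000.

$500,000,000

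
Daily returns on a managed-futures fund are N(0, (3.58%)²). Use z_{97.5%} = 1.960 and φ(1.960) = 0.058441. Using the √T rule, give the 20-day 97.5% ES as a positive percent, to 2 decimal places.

σ_{20d} = 3.58% × √20 = 16.010%.
ES multiplier = φ(z)/(1−α) = 0.058441/0.025 = 2.338.
ES = 16.010% × 2.338 = 37.431%.

37.43%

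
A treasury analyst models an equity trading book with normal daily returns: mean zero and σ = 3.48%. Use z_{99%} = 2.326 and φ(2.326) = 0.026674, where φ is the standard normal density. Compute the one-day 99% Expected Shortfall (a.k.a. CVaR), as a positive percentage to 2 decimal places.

9.28%

Tail multiplier: φ(z)/(1−α) = 0.026674 / 0.01 = 2.667.
ES = 3.48% × 2.667 = 9.281%.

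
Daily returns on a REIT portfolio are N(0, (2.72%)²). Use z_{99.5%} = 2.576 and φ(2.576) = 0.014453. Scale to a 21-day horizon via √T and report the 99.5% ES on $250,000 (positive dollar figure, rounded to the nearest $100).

σ_{21d} = 2.72% × √21 = 12.465%.
ES multiplier = φ(z)/(1−α) = 0.014453/0.005 = 2.891.
ES = 12.465% × 2.891 = 36.036%; on $250,000: $90,090.

$90,100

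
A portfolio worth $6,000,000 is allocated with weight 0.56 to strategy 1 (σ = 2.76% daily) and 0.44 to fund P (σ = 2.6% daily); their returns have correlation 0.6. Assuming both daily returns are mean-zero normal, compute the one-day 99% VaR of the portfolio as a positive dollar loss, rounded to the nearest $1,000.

σ_p² = 0.56²·2.76² + 0.44²·2.6² + 2·0.6·0.56·0.44·2.76·2.6 = 5.8194 (%²).
σ_p = √5.8194 = 2.412%.
At 99%, z = 2.326.
VaR = 2.326 × 2.412% = 5.610%; on $6,000,000 that is $336,600.

$337,000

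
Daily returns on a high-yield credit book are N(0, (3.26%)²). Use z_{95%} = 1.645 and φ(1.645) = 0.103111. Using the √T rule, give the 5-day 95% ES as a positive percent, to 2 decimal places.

σ_{5d} = 3.26% × √5 = 7.290%.
ES multiplier = φ(z)/(1−α) = 0.103111/0.05 = 2.062.
ES = 7.290% × 2.062 = 15.032%.

15.03%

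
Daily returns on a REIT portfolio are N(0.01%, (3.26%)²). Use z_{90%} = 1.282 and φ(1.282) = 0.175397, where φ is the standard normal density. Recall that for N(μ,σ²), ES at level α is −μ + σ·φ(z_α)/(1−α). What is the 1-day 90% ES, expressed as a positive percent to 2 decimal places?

Tail multiplier: φ(z)/(1−α) = 0.175397 / 0.1 = 1.754.
ES = −(0.01%) + 3.26% × 1.754 = 5.708%.

5.71%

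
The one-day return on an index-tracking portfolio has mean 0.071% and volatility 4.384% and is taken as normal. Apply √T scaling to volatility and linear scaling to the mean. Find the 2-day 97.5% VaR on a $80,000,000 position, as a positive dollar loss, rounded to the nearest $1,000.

At 97.5%, z = 1.960.
σ_{2d} = 4.384% × √2 = 6.200%; μ_{2d} = 2 × 0.071% = 0.142%.
VaR = −(0.142%) + 1.960 × 6.200% = 12.010%.
On $80,000,000: 0.12010 × $80,000,000 = $9,608,000.

$9,608,000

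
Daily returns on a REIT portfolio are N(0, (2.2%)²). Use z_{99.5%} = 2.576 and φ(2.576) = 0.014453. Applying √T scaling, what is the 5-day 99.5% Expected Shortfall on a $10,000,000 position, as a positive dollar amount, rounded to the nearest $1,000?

σ_{5d} = 2.2% × √5 = 4.919%.
ES multiplier = φ(z)/(1−α) = 0.014453/0.005 = 2.891.
ES = 4.919% × 2.891 = 14.221%; on $10,000,000: $1,422,100.

$1,422,000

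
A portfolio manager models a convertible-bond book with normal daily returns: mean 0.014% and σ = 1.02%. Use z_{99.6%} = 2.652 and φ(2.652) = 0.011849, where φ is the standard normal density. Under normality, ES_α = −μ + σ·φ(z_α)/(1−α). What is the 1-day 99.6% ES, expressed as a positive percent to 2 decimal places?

Tail multiplier: φ(z)/(1−α) = 0.011849 / 0.004 = 2.962.
ES = −(0.014%) + 1.02% × 2.962 = 3.007%.

3.01%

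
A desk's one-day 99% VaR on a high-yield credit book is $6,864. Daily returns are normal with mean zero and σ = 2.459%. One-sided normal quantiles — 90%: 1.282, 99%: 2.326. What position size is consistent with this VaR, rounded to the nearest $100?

$120,000

VaR as a fraction of value: z·σ = 2.326 × 2.459% = 5.71963%.
Position = $6,864 / 0.0571963 = $120,008.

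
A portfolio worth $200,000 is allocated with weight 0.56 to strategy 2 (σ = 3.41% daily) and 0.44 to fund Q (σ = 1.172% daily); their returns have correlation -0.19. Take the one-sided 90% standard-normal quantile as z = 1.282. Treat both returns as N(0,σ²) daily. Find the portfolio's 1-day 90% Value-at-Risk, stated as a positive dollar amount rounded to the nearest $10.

σ_p² = 0.56²·3.41² + 0.44²·1.172² + 2·-0.19·0.56·0.44·3.41·1.172 = 3.5383 (%²).
σ_p = √3.5383 = 1.881%.
VaR = 1.282 × 1.881% = 2.411%; on $200,000 that is $4,822.

$4,820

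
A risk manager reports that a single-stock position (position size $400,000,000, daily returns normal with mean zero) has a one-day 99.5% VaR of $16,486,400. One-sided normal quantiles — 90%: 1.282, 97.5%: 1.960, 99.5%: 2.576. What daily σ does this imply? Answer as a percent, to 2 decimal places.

VaR as a fraction: $16,486,400 / $400,000,000 = 4.122%.
σ = VaR / z = 4.122% / 2.576 = 1.600%.

1.60%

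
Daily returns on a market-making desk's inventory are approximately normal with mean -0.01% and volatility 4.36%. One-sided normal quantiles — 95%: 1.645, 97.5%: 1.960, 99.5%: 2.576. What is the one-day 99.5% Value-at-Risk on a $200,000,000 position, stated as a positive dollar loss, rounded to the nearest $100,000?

VaR = −μ + z·σ = −(-0.01%) + 2.576 × 4.36% = 11.241%.
On $200,000,000: 0.11241 × $200,000,000 = $22,482,000.

$22,500,000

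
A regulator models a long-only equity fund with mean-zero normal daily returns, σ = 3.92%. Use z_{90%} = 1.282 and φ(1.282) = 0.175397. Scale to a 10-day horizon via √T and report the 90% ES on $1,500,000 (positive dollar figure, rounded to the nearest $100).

$326,100

σ_{10d} = 3.92% × √10 = 12.396%.
ES multiplier = φ(z)/(1−α) = 0.175397/0.1 = 1.754.
ES = 12.396% × 1.754 = 21.743%; on $1,500,000: $326,145.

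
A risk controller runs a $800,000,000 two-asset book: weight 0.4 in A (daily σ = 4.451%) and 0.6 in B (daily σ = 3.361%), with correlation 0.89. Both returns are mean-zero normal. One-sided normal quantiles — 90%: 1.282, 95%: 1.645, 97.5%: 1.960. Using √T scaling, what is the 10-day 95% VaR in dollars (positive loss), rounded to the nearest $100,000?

$153,600,000

σ_p = √(0.4²·4.451² + 0.6²·3.361² + 2·0.89·0.4·0.6·4.451·3.361) = 3.692%.
σ_{10d} = 3.692% × √10 = 11.675%.
VaR = 1.645 × 11.675% = 19.205%; on $800,000,000 that is $153,640,000.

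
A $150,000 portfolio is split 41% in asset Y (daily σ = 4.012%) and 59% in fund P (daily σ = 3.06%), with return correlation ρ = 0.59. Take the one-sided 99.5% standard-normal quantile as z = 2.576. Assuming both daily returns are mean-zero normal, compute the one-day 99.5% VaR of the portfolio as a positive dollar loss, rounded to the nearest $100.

$11,900

σ_p² = 0.41²·4.012² + 0.59²·3.06² + 2·0.59·0.41·0.59·4.012·3.06 = 9.4695 (%²).
σ_p = √9.4695 = 3.077%.
VaR = 2.576 × 3.077% = 7.926%; on $150,000 that is $11,889.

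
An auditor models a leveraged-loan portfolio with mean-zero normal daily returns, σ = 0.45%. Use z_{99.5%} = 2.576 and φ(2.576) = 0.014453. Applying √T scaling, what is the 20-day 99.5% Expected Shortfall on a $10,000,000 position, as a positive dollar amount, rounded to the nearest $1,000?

σ_{20d} = 0.45% × √20 = 2.012%.
ES multiplier = φ(z)/(1−α) = 0.014453/0.005 = 2.891.
ES = 2.012% × 2.891 = 5.817%; on $10,000,000: $581,700.

$582,000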